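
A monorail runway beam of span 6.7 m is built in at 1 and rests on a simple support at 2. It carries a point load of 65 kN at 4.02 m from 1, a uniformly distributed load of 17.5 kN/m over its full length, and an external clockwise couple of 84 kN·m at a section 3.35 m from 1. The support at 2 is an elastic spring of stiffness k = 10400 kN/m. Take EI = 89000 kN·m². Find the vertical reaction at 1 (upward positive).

R_1 = 102.9 kN

Release the roller at 2. Primary structure: cantilever fixed at 1.
Downward deflection at the released point 2 due to the loads:
  point load 65 at a = 4.02: Pa²(3L − a)/(6EI) = 2815/EI
  UDL 17.5: wL⁴/(8EI) = 4408/EI
  clockwise couple 84 at a = 3.35: M₀a(2L − a)/(2EI) = 1414/EI
  δ_0 = 8637/EI
Flexibility coefficient — unit upward force at 2: δ_{22} = L³/(3EI) = 100.3/EI.
With EI = 89000 kN·m²: δ_0 = 0.097048 m and δ_{22} = 0.001126 m/kN.
Compatibility — the spring shortens by R_2/k under the reaction it provides: δ_0 − R_2·δ_{22} = R_2/k. With 1/k = 0.000096 m/kN, R_2 = δ_0 / (δ_{22} + 1/k) = 0.097048 / (0.001126 + 0.000096) = 79.38 kN.
Vertical equilibrium: R_1 = ΣP − R_2 = 182.2 − 79.38 = 102.9 kN.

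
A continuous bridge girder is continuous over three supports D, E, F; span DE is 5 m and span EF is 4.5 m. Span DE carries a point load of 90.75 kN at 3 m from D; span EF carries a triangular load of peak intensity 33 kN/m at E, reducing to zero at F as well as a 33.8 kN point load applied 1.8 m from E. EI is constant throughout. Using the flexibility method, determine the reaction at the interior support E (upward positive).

Take M_E as the redundant. Released structure: two simple spans DE and EF with a hinge at E.
End slopes at the hinge E, treating each span as simply supported:
  span DE: point load 90.75 at a = 3: Pab(L + a)/(6LEI) = 145.2/EI
  span EF: triangular load, peak 33: w₀L³/(45EI) = 66.83/EI
  span EF: point load 33.8 at a = 1.8: Pab(L + b)/(6LEI) = 43.8/EI
  relative rotation θ_0 = (145.2 + 110.6)/EI = 255.8/EI
A unit hogging moment at E produces rotation L₁/(3EI) + L₂/(3EI) = 3.167/EI.
Compatibility: M_E·(L₁+L₂)/(3EI) = θ_0, giving M_E = 80.79 kN·m (hogging).
Span DE, ΣM about D with M_E applied at E: R_E^{DE}·5 = 272.2 + 80.79, so R_E^{DE} = 70.61 kN and R_D = 90.75 − 70.61 = 20.14 kN.
Span EF, ΣM about F: R_E^{EF}·4.5 = 314 + 80.79, so R_E^{EF} = 87.73 kN and R_F = 108 − 87.73 = 20.32 kN.
R_E = 70.61 + 87.73 = 158.3 kN.

R_E = 158.3 kN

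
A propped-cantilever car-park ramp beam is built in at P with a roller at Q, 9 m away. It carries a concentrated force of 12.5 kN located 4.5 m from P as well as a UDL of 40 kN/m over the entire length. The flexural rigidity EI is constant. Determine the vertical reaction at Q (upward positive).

R_Q = 138.9 kN

Release the roller at Q. Primary structure: cantilever fixed at P.
Free-end deflection of the primary structure under the applied loading (downward +):
  point load 12.5 at a = 4.5: Pa²(3L − a)/(6EI) = 949.2/EI
  UDL 40: wL⁴/(8EI) = 32805/EI
  δ_0 = 33754/EI
Tip deflection under a unit load at Q: L³/(3EI) = 243/EI.
Compatibility at Q: δ_0 − R_Q·δ_{QQ} = 0, so R_Q = 33754/243 = 138.9 kN.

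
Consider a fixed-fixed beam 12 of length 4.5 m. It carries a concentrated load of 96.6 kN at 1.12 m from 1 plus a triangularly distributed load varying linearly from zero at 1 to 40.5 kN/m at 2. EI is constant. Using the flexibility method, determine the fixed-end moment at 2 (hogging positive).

M_2 = 61.23 kN·m

Take the two fixed-end moments M_1, M_2 as redundants; the released structure is the simple span 12.
Simple-span end rotations at 1 and 2 under the given loads:
  at 1: point load 96.6 at a = 1.12: Pab(L + b)/(6LEI) = 106.7/EI
  at 2: point load 96.6 at a = 1.12: Pab(L + a)/(6LEI) = 76.12/EI
  at 1: triangular load, peak 40.5: 7w₀L³/(360EI) = 71.76/EI
  at 2: triangular load, peak 40.5: w₀L³/(45EI) = 82.01/EI
  θ_10 = 178.5/EI,  θ_20 = 158.1/EI
Flexibility coefficients: a unit moment at one end gives L/(3EI) there and L/(6EI) at the far end, so f₁₁ = f₂₂ = 1.5/EI and f₁₂ = f₂₁ = 0.75/EI.
Compatibility — zero rotation at each built-in end:
  1.5 M_1 + 0.75 M_2 = 178.5
  0.75 M_1 + 1.5 M_2 = 158.1
Solving the pair gives M_1 = 88.38 kN·m and M_2 = 61.23 kN·m (hogging).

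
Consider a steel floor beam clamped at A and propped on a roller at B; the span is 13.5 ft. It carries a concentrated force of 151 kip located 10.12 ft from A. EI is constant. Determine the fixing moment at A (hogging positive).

Remove the prop at B; the released (primary) structure is a cantilever built in at A.
Primary-structure tip deflection at B by superposition:
  point load 151 at a = 10.12: Pa²(3L − a)/(6EI) = 78302/EI
Tip deflection under a unit load at B: L³/(3EI) = 820.1/EI.
Compatibility at B: δ_0 − R_B·δ_{BB} = 0, so R_B = 78302/820.1 = 95.48 kip.
Moment equilibrium about A: M_A = Σ(load moments about A) − R_B·L = 1528 − 95.48×13.5 = 239.2 kip·ft.

M_A = 239.2 kip·ft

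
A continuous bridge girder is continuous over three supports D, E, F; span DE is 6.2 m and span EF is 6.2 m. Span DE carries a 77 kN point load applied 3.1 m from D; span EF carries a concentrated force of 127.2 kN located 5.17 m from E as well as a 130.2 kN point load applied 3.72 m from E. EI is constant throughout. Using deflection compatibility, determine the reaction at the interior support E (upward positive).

R_E = 158.3 kN

Release continuity at E by inserting a hinge; the redundant is the internal moment M_E. The primary structure is two simply-supported spans DE and EF.
Rotations at E on the released spans (each span's end-slope, ×1/EI):
  span DE: point load 77 at a = 3.1: Pab(L + a)/(6LEI) = 185/EI
  span EF: point load 127.2 at a = 5.17: Pab(L + b)/(6LEI) = 131.6/EI
  span EF: point load 130.2 at a = 3.72: Pab(L + b)/(6LEI) = 280.3/EI
  relative rotation θ_0 = (185 + 411.9)/EI = 596.9/EI
A unit hogging moment at E produces rotation L₁/(3EI) + L₂/(3EI) = 4.133/EI.
Compatibility: M_E·(L₁+L₂)/(3EI) = θ_0, giving M_E = 144.4 kN·m (hogging).
Span DE, ΣM about D with M_E applied at E: R_E^{DE}·6.2 = 238.7 + 144.4, so R_E^{DE} = 61.79 kN and R_D = 77 − 61.79 = 15.21 kN.
Span EF, ΣM about F: R_E^{EF}·6.2 = 453.9 + 144.4, so R_E^{EF} = 96.5 kN and R_F = 257.4 − 96.5 = 160.9 kN.
R_E = 61.79 + 96.5 = 158.3 kN.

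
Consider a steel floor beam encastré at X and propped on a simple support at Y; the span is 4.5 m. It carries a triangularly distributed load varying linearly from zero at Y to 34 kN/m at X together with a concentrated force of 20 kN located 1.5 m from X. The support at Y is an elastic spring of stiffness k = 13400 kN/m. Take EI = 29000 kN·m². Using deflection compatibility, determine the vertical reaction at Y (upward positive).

R_Y = 17.05 kN

Choose R_Y as the redundant. The primary structure is the cantilever fixed at X.
Downward deflection at the released point Y due to the loads:
  triangular load, peak 34 at the fixed end: w₀L⁴/(30EI) = 464.7/EI
  point load 20 at a = 1.5: Pa²(3L − a)/(6EI) = 90/EI
  δ_0 = 554.7/EI
Tip deflection under a unit load at Y: L³/(3EI) = 30.38/EI.
With EI = 29000 kN·m²: δ_0 = 0.019129 m and δ_{YY} = 0.001047 m/kN.
Compatibility — the spring shortens by R_Y/k under the reaction it provides: δ_0 − R_Y·δ_{YY} = R_Y/k. With 1/k = 0.000075 m/kN, R_Y = δ_0 / (δ_{YY} + 1/k) = 0.019129 / (0.001047 + 0.000075) = 17.05 kN.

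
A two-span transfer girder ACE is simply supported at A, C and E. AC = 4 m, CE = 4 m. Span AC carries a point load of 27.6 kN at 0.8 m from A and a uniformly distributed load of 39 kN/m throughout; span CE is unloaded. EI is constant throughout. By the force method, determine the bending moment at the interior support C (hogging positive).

Insert a hinge at C; M_C is the redundant, and each span becomes simply supported.
Discontinuity in slope at C on the released structure — sum the simple-span end rotations:
  span AC: point load 27.6 at a = 0.8: Pab(L + a)/(6LEI) = 14.13/EI
  span AC: UDL 39: wL³/(24EI) = 104/EI
  relative rotation θ_0 = (118.1 + 0)/EI = 118.1/EI
A unit hogging moment at C produces rotation L₁/(3EI) + L₂/(3EI) = 2.667/EI.
Compatibility: M_C·(L₁+L₂)/(3EI) = θ_0, giving M_C = 44.3 kN·m (hogging).

M_C = 44.3 kN·m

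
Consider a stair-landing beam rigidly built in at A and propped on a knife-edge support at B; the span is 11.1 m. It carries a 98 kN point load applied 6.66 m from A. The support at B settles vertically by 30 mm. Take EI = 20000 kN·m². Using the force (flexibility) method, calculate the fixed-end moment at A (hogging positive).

M_A = 197.4 kN·m

Take the reaction at B as the redundant and release it; the primary structure is a cantilever fixed at A.
Free-end deflection of the primary structure under the applied loading (downward +):
  point load 98 at a = 6.66: Pa²(3L − a)/(6EI) = 19300/EI
Flexibility coefficient — unit upward force at B: δ_{BB} = L³/(3EI) = 455.9/EI.
With EI = 20000 kN·m²: δ_0 = 0.965 m and δ_{BB} = 0.022794 m/kN.
Compatibility — the beam at B must follow the support down by 0.03 m: δ_0 − R_B·δ_{BB} = 0.03, so R_B = (0.965 − 0.03)/0.022794 = 41.02 kN.
Moment equilibrium about A: M_A = Σ(load moments about A) − R_B·L = 652.7 − 41.02×11.1 = 197.4 kN·m.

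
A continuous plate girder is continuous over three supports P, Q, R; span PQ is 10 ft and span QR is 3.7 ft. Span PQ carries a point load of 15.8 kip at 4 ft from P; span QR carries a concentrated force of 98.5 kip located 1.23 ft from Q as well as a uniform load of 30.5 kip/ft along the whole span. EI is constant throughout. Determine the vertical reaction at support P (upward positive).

R_P = 4.312 kip

Take M_Q as the redundant. Released structure: two simple spans PQ and QR with a hinge at Q.
End slopes at the hinge Q, treating each span as simply supported:
  span PQ: point load 15.8 at a = 4: Pab(L + a)/(6LEI) = 88.48/EI
  span QR: point load 98.5 at a = 1.23: Pab(L + b)/(6LEI) = 83.17/EI
  span QR: UDL 30.5: wL³/(24EI) = 64.37/EI
  relative rotation θ_0 = (88.48 + 147.5)/EI = 236/EI
A unit hogging moment at Q produces rotation L₁/(3EI) + L₂/(3EI) = 4.567/EI.
Compatibility: M_Q·(L₁+L₂)/(3EI) = θ_0, giving M_Q = 51.68 kip·ft (hogging).
Span PQ, ΣM about P with M_Q applied at Q: R_Q^{PQ}·10 = 63.2 + 51.68, so R_Q^{PQ} = 11.49 kip and R_P = 15.8 − 11.49 = 4.312 kip.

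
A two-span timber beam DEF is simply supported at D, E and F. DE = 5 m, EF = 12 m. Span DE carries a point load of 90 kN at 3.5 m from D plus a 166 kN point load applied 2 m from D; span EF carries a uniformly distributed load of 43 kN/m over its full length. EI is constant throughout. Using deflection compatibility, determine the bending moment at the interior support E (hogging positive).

M_E = 611 kN·m

Insert a hinge at E; M_E is the redundant, and each span becomes simply supported.
Discontinuity in slope at E on the released structure — sum the simple-span end rotations:
  span DE: point load 90 at a = 3.5: Pab(L + a)/(6LEI) = 133.9/EI
  span DE: point load 166 at a = 2: Pab(L + a)/(6LEI) = 232.4/EI
  span EF: UDL 43: wL³/(24EI) = 3096/EI
  relative rotation θ_0 = (366.3 + 3096)/EI = 3462/EI
A unit hogging moment at E produces rotation L₁/(3EI) + L₂/(3EI) = 5.667/EI.
Slope continuity at E: θ_0 = M_E·5.667/EI, so M_E = 3462/5.667 = 611 kN·m (hogging).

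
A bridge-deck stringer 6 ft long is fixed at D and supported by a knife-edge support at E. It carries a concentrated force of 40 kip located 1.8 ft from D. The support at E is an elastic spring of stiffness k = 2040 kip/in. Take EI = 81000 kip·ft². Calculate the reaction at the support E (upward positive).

R_E = 4.646 kip

Choose R_E as the redundant. The primary structure is the cantilever fixed at D.
Primary-structure tip deflection at E by superposition:
  point load 40 at a = 1.8: Pa²(3L − a)/(6EI) = 349.9/EI
Tip deflection under a unit load at E: L³/(3EI) = 72/EI.
With EI = 81000 kip·ft²: δ_0 = 0.00432 ft and δ_{EE} = 0.000889 ft/kip.
Compatibility — the spring shortens by R_E/k under the reaction it provides: δ_0 − R_E·δ_{EE} = R_E/k. With 1/k = 1/(2040×12) ft/kip = 0.000041 ft/kip, R_E = δ_0 / (δ_{EE} + 1/k) = 0.00432 / (0.000889 + 0.000041) = 4.646 kip.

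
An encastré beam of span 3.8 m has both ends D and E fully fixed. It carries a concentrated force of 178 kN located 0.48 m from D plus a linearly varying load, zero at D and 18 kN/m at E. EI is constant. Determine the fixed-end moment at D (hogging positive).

M_D = 73.88 kN·m

Take the two fixed-end moments M_D, M_E as redundants; the released structure is the simple span DE.
Simple-span end rotations at D and E under the given loads:
  at D: point load 178 at a = 0.48: Pab(L + b)/(6LEI) = 88.58/EI
  at E: point load 178 at a = 0.48: Pab(L + a)/(6LEI) = 53.25/EI
  at D: triangular load, peak 18: 7w₀L³/(360EI) = 19.21/EI
  at E: triangular load, peak 18: w₀L³/(45EI) = 21.95/EI
  θ_D0 = 107.8/EI,  θ_E0 = 75.2/EI
Flexibility coefficients: a unit moment at one end gives L/(3EI) there and L/(6EI) at the far end, so f₁₁ = f₂₂ = 1.267/EI and f₁₂ = f₂₁ = 0.6333/EI.
Compatibility — zero rotation at each built-in end:
  1.267 M_D + 0.6333 M_E = 107.8
  0.6333 M_D + 1.267 M_E = 75.2
Solving the pair gives M_D = 73.88 kN·m and M_E = 22.43 kN·m (hogging).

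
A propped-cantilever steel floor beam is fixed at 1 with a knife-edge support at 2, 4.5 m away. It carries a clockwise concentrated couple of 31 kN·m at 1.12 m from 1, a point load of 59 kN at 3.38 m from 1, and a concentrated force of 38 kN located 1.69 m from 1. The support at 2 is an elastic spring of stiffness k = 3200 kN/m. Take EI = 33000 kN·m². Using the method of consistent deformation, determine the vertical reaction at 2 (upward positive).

R_2 = 36.55 kN

Release the roller at 2. Primary structure: cantilever fixed at 1.
Downward deflection at the released point 2 due to the loads:
  clockwise couple 31 at a = 1.12: M₀a(2L − a)/(2EI) = 136.8/EI
  point load 59 at a = 3.38: Pa²(3L − a)/(6EI) = 1137/EI
  point load 38 at a = 1.69: Pa²(3L − a)/(6EI) = 213.6/EI
  δ_0 = 1487/EI
Tip deflection under a unit load at 2: L³/(3EI) = 30.38/EI.
With EI = 33000 kN·m²: δ_0 = 0.04507 m and δ_{22} = 0.00092 m/kN.
Compatibility — the spring shortens by R_2/k under the reaction it provides: δ_0 − R_2·δ_{22} = R_2/k. With 1/k = 0.000313 m/kN, R_2 = δ_0 / (δ_{22} + 1/k) = 0.04507 / (0.00092 + 0.000313) = 36.55 kN.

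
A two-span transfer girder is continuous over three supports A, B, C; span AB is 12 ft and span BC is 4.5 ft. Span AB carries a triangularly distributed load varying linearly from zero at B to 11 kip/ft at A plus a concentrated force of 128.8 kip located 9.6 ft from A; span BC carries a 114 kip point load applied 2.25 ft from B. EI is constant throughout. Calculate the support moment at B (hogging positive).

Release continuity at B by inserting a hinge; the redundant is the internal moment M_B. The primary structure is two simply-supported spans AB and BC.
End slopes at the hinge B, treating each span as simply supported:
  span AB: triangular load, peak 11: 7w₀L³/(360EI) = 369.6/EI
  span AB: point load 128.8 at a = 9.6: Pab(L + a)/(6LEI) = 890.3/EI
  span BC: point load 114 at a = 2.25: Pab(L + b)/(6LEI) = 144.3/EI
  relative rotation θ_0 = (1260 + 144.3)/EI = 1404/EI
A unit hogging moment at B produces rotation L₁/(3EI) + L₂/(3EI) = 5.5/EI.
Slope continuity at B: θ_0 = M_B·5.5/EI, so M_B = 1404/5.5 = 255.3 kip·ft (hogging).

M_B = 255.3 kip·ft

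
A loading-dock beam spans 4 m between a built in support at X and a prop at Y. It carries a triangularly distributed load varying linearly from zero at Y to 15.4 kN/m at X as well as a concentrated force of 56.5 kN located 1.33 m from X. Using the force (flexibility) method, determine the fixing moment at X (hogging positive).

M_X = 58.25 kN·m

Take the reaction at Y as the redundant and release it; the primary structure is a cantilever fixed at X.
Downward deflection at the released point Y due to the loads:
  triangular load, peak 15.4 at the fixed end: w₀L⁴/(30EI) = 131.4/EI
  point load 56.5 at a = 1.33: Pa²(3L − a)/(6EI) = 177.7/EI
  δ_0 = 309.1/EI
Flexibility coefficient — unit upward force at Y: δ_{YY} = L³/(3EI) = 21.33/EI.
The prop prevents deflection at Y: R_Y = δ_0/δ_{YY} = 309.1/21.33 = 14.49 kN.
Moment equilibrium about X: M_X = Σ(load moments about X) − R_Y·L = 116.2 − 14.49×4 = 58.25 kN·m.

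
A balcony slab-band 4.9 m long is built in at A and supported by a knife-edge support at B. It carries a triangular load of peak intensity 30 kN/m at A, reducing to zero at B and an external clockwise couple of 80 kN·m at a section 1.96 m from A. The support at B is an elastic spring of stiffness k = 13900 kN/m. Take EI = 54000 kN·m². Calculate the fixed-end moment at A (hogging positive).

Remove the prop at B; the released (primary) structure is a cantilever built in at A.
Primary-structure tip deflection at B by superposition:
  triangular load, peak 30 at the fixed end: w₀L⁴/(30EI) = 576.5/EI
  clockwise couple 80 at a = 1.96: M₀a(2L − a)/(2EI) = 614.7/EI
  δ_0 = 1191/EI
Flexibility coefficient — unit upward force at B: δ_{BB} = L³/(3EI) = 39.22/EI.
With EI = 54000 kN·m²: δ_0 = 0.022058 m and δ_{BB} = 0.000726 m/kN.
Compatibility — the spring shortens by R_B/k under the reaction it provides: δ_0 − R_B·δ_{BB} = R_B/k. With 1/k = 0.000072 m/kN, R_B = δ_0 / (δ_{BB} + 1/k) = 0.022058 / (0.000726 + 0.000072) = 27.64 kN.
Moment equilibrium about A: M_A = Σ(load moments about A) − R_B·L = 200.1 − 27.64×4.9 = 64.63 kN·m.

M_A = 64.63 kN·m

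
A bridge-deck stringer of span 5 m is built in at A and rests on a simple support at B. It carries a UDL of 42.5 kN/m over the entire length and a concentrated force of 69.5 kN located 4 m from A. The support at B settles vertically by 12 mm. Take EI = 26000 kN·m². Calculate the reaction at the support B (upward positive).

Take the reaction at B as the redundant and release it; the primary structure is a cantilever fixed at A.
Primary-structure tip deflection at B by superposition:
  UDL 42.5: wL⁴/(8EI) = 3320/EI
  point load 69.5 at a = 4: Pa²(3L − a)/(6EI) = 2039/EI
  δ_0 = 5359/EI
Tip deflection under a unit load at B: L³/(3EI) = 41.67/EI.
With EI = 26000 kN·m²: δ_0 = 0.20611 m and δ_{BB} = 0.001603 m/kN.
Compatibility — the beam at B must follow the support down by 0.012 m: δ_0 − R_B·δ_{BB} = 0.012, so R_B = (0.20611 − 0.012)/0.001603 = 121.1 kN.

R_B = 121.1 kN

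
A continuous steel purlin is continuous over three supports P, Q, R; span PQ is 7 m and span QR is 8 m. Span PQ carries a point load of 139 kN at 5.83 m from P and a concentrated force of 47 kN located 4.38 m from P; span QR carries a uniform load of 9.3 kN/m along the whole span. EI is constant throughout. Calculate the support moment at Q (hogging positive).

Release continuity at Q by inserting a hinge; the redundant is the internal moment M_Q. The primary structure is two simply-supported spans PQ and QR.
Rotations at Q on the released spans (each span's end-slope, ×1/EI):
  span PQ: point load 139 at a = 5.83: Pab(L + a)/(6LEI) = 289.6/EI
  span PQ: point load 47 at a = 4.38: Pab(L + a)/(6LEI) = 146.1/EI
  span QR: UDL 9.3: wL³/(24EI) = 198.4/EI
  relative rotation θ_0 = (435.8 + 198.4)/EI = 634.2/EI
A unit hogging moment at Q produces rotation L₁/(3EI) + L₂/(3EI) = 5/EI.
Slope continuity at Q: θ_0 = M_Q·5/EI, so M_Q = 634.2/5 = 126.8 kN·m (hogging).

M_Q = 126.8 kN·m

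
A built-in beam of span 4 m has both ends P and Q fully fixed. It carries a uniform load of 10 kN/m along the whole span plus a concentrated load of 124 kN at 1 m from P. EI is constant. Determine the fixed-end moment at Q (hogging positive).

M_Q = 36.58 kN·m

Release both end moments; the primary structure is a simply-supported span PQ with redundants M_P and M_Q.
On the primary (simply-supported) span, the end slopes from the loading are:
  at P: UDL 10: wL³/(24EI) = 26.67/EI
  at Q: UDL 10: wL³/(24EI) = 26.67/EI
  at P: point load 124 at a = 1: Pab(L + b)/(6LEI) = 108.5/EI
  at Q: point load 124 at a = 1: Pab(L + a)/(6LEI) = 77.5/EI
  θ_P0 = 135.2/EI,  θ_Q0 = 104.2/EI
Flexibility coefficients: a unit moment at one end gives L/(3EI) there and L/(6EI) at the far end, so f₁₁ = f₂₂ = 1.333/EI and f₁₂ = f₂₁ = 0.6667/EI.
Compatibility — zero rotation at each built-in end:
  1.333 M_P + 0.6667 M_Q = 135.2
  0.6667 M_P + 1.333 M_Q = 104.2
Solving the pair gives M_P = 83.08 kN·m and M_Q = 36.58 kN·m (hogging).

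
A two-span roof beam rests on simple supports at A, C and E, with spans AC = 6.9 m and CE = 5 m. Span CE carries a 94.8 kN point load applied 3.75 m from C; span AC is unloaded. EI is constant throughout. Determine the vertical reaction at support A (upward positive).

Take M_C as the redundant. Released structure: two simple spans AC and CE with a hinge at C.
Rotations at C on the released spans (each span's end-slope, ×1/EI):
  span CE: point load 94.8 at a = 3.75: Pab(L + b)/(6LEI) = 92.58/EI
  relative rotation θ_0 = (0 + 92.58)/EI = 92.58/EI
A unit hogging moment at C produces rotation L₁/(3EI) + L₂/(3EI) = 3.967/EI.
Slope continuity at C: θ_0 = M_C·3.967/EI, so M_C = 92.58/3.967 = 23.34 kN·m (hogging).
Span AC, ΣM about A with M_C applied at C: R_C^{AC}·6.9 = 0 + 23.34, so R_C^{AC} = 3.382 kN and R_A = 0 − 3.382 = -3.382 kN.

R_A = -3.382 kN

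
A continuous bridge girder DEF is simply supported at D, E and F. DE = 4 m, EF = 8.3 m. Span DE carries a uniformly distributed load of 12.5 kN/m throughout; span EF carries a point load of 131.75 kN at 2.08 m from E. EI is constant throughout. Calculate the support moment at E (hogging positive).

M_E = 129.3 kN·m

Release continuity at E by inserting a hinge; the redundant is the internal moment M_E. The primary structure is two simply-supported spans DE and EF.
End slopes at the hinge E, treating each span as simply supported:
  span DE: UDL 12.5: wL³/(24EI) = 33.33/EI
  span EF: point load 131.75 at a = 2.08: Pab(L + b)/(6LEI) = 497/EI
  relative rotation θ_0 = (33.33 + 497)/EI = 530.3/EI
A unit hogging moment at E produces rotation L₁/(3EI) + L₂/(3EI) = 4.1/EI.
Compatibility: M_E·(L₁+L₂)/(3EI) = θ_0, giving M_E = 129.3 kN·m (hogging).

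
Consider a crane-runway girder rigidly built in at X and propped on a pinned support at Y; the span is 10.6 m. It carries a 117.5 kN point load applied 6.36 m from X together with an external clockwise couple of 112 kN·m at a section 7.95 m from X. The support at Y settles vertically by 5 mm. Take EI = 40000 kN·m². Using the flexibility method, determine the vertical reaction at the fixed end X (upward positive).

R_X = 52.39 kN

Release the roller at Y. Primary structure: cantilever fixed at X.
Deflection at Y on the released cantilever, summing each load's contribution:
  point load 117.5 at a = 6.36: Pa²(3L − a)/(6EI) = 20152/EI
  clockwise couple 112 at a = 7.95: M₀a(2L − a)/(2EI) = 5899/EI
  δ_0 = 26051/EI
Tip deflection under a unit load at Y: L³/(3EI) = 397/EI.
With EI = 40000 kN·m²: δ_0 = 0.65127 m and δ_{YY} = 0.009925 m/kN.
Compatibility — the beam at Y must follow the support down by 0.005 m: δ_0 − R_Y·δ_{YY} = 0.005, so R_Y = (0.65127 − 0.005)/0.009925 = 65.11 kN.
Vertical equilibrium: R_X = ΣP − R_Y = 117.5 − 65.11 = 52.39 kN.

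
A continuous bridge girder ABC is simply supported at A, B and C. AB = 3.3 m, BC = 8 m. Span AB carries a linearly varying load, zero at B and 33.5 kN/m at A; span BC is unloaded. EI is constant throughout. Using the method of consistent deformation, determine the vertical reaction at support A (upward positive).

R_A = 34.97 kN

Take M_B as the redundant. Released structure: two simple spans AB and BC with a hinge at B.
Rotations at B on the released spans (each span's end-slope, ×1/EI):
  span AB: triangular load, peak 33.5: 7w₀L³/(360EI) = 23.41/EI
  relative rotation θ_0 = (23.41 + 0)/EI = 23.41/EI
A unit hogging moment at B produces rotation L₁/(3EI) + L₂/(3EI) = 3.767/EI.
Compatibility: M_B·(L₁+L₂)/(3EI) = θ_0, giving M_B = 6.215 kN·m (hogging).
Span AB, ΣM about A with M_B applied at B: R_B^{AB}·3.3 = 60.8 + 6.215, so R_B^{AB} = 20.31 kN and R_A = 55.27 − 20.31 = 34.97 kN.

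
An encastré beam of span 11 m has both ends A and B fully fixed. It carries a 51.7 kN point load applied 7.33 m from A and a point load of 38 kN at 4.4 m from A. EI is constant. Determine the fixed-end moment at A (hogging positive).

Release both end moments; the primary structure is a simply-supported span AB with redundants M_A and M_B.
Simple-span end rotations at A and B under the given loads:
  at A: point load 51.7 at a = 7.33: Pab(L + b)/(6LEI) = 309.1/EI
  at B: point load 51.7 at a = 7.33: Pab(L + a)/(6LEI) = 386.3/EI
  at A: point load 38 at a = 4.4: Pab(L + b)/(6LEI) = 294.3/EI
  at B: point load 38 at a = 4.4: Pab(L + a)/(6LEI) = 257.5/EI
  θ_A0 = 603.4/EI,  θ_B0 = 643.7/EI
Flexibility coefficients: a unit moment at one end gives L/(3EI) there and L/(6EI) at the far end, so f₁₁ = f₂₂ = 3.667/EI and f₁₂ = f₂₁ = 1.833/EI.
Compatibility — zero rotation at each built-in end:
  3.667 M_A + 1.833 M_B = 603.4
  1.833 M_A + 3.667 M_B = 643.7
Solving the pair gives M_A = 102.4 kN·m and M_B = 124.4 kN·m (hogging).

M_A = 102.4 kN·m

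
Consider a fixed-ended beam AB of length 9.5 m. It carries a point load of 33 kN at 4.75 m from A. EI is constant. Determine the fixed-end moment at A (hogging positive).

Release both end moments; the primary structure is a simply-supported span AB with redundants M_A and M_B.
On the primary (simply-supported) span, the end slopes from the loading are:
  at A: point load 33 at a = 4.75: Pab(L + b)/(6LEI) = 186.1/EI
  at B: point load 33 at a = 4.75: Pab(L + a)/(6LEI) = 186.1/EI
  θ_A0 = 186.1/EI,  θ_B0 = 186.1/EI
Flexibility coefficients: a unit moment at one end gives L/(3EI) there and L/(6EI) at the far end, so f₁₁ = f₂₂ = 3.167/EI and f₁₂ = f₂₁ = 1.583/EI.
Compatibility — zero rotation at each built-in end:
  3.167 M_A + 1.583 M_B = 186.1
  1.583 M_A + 3.167 M_B = 186.1
Solving the pair gives M_A = 39.19 kN·m and M_B = 39.19 kN·m (hogging).

M_A = 39.19 kN·m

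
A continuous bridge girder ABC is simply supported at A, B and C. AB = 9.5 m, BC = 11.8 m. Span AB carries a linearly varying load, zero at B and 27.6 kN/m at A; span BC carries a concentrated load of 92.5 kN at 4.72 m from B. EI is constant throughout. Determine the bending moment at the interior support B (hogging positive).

Take M_B as the redundant. Released structure: two simple spans AB and BC with a hinge at B.
Discontinuity in slope at B on the released structure — sum the simple-span end rotations:
  span AB: triangular load, peak 27.6: 7w₀L³/(360EI) = 460.1/EI
  span BC: point load 92.5 at a = 4.72: Pab(L + b)/(6LEI) = 824.3/EI
  relative rotation θ_0 = (460.1 + 824.3)/EI = 1284/EI
A unit hogging moment at B produces rotation L₁/(3EI) + L₂/(3EI) = 7.1/EI.
Slope continuity at B: θ_0 = M_B·7.1/EI, so M_B = 1284/7.1 = 180.9 kN·m (hogging).

M_B = 180.9 kN·m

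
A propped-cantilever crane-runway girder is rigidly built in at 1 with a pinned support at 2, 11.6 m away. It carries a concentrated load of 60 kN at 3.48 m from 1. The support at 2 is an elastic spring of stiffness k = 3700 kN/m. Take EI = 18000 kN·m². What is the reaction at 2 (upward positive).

R_2 = 7.222 kN

Choose R_2 as the redundant. The primary structure is the cantilever fixed at 1.
Primary-structure tip deflection at 2 by superposition:
  point load 60 at a = 3.48: Pa²(3L − a)/(6EI) = 3793/EI
Tip deflection under a unit load at 2: L³/(3EI) = 520.3/EI.
With EI = 18000 kN·m²: δ_0 = 0.21072 m and δ_{22} = 0.028905 m/kN.
Compatibility — the spring shortens by R_2/k under the reaction it provides: δ_0 − R_2·δ_{22} = R_2/k. With 1/k = 0.00027 m/kN, R_2 = δ_0 / (δ_{22} + 1/k) = 0.21072 / (0.028905 + 0.00027) = 7.222 kN.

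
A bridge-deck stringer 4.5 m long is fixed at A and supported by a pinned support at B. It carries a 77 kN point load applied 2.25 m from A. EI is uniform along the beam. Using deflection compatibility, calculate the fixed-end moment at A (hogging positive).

Release the roller at B. Primary structure: cantilever fixed at A.
Primary-structure tip deflection at B by superposition:
  point load 77 at a = 2.25: Pa²(3L − a)/(6EI) = 730.9/EI
Tip deflection under a unit load at B: L³/(3EI) = 30.38/EI.
Compatibility at B: δ_0 − R_B·δ_{BB} = 0, so R_B = 730.9/30.38 = 24.06 kN.
Moment equilibrium about A: M_A = Σ(load moments about A) − R_B·L = 173.2 − 24.06×4.5 = 64.97 kN·m.

M_A = 64.97 kN·m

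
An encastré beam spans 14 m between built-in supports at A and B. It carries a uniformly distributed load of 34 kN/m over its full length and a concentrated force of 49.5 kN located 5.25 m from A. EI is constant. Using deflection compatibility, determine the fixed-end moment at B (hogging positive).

M_B = 616.2 kN·m

Release both end moments; the primary structure is a simply-supported span AB with redundants M_A and M_B.
Simple-span end rotations at A and B under the given loads:
  at A: UDL 34: wL³/(24EI) = 3887/EI
  at B: UDL 34: wL³/(24EI) = 3887/EI
  at A: point load 49.5 at a = 5.25: Pab(L + b)/(6LEI) = 615.8/EI
  at B: point load 49.5 at a = 5.25: Pab(L + a)/(6LEI) = 521.1/EI
  θ_A0 = 4503/EI,  θ_B0 = 4408/EI
Flexibility coefficients: a unit moment at one end gives L/(3EI) there and L/(6EI) at the far end, so f₁₁ = f₂₂ = 4.667/EI and f₁₂ = f₂₁ = 2.333/EI.
Compatibility — zero rotation at each built-in end:
  4.667 M_A + 2.333 M_B = 4503
  2.333 M_A + 4.667 M_B = 4408
Solving the pair gives M_A = 656.8 kN·m and M_B = 616.2 kN·m (hogging).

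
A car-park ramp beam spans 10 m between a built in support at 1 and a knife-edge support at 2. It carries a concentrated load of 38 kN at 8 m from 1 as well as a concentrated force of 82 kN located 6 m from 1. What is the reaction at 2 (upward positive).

Release the roller at 2. Primary structure: cantilever fixed at 1.
Downward deflection at the released point 2 due to the loads:
  point load 38 at a = 8: Pa²(3L − a)/(6EI) = 8917/EI
  point load 82 at a = 6: Pa²(3L − a)/(6EI) = 11808/EI
  δ_0 = 20725/EI
Tip deflection under a unit load at 2: L³/(3EI) = 333.3/EI.
Compatibility at 2: δ_0 − R_2·δ_{22} = 0, so R_2 = 20725/333.3 = 62.18 kN.

R_2 = 62.18 kN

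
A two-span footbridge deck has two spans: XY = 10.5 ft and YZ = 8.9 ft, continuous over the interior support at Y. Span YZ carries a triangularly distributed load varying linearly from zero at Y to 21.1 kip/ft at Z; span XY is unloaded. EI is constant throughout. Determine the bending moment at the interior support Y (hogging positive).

Release continuity at Y by inserting a hinge; the redundant is the internal moment M_Y. The primary structure is two simply-supported spans XY and YZ.
Discontinuity in slope at Y on the released structure — sum the simple-span end rotations:
  span YZ: triangular load, peak 21.1: 7w₀L³/(360EI) = 289.2/EI
  relative rotation θ_0 = (0 + 289.2)/EI = 289.2/EI
A unit hogging moment at Y produces rotation L₁/(3EI) + L₂/(3EI) = 6.467/EI.
Compatibility: M_Y·(L₁+L₂)/(3EI) = θ_0, giving M_Y = 44.73 kip·ft (hogging).

M_Y = 44.73 kip·ft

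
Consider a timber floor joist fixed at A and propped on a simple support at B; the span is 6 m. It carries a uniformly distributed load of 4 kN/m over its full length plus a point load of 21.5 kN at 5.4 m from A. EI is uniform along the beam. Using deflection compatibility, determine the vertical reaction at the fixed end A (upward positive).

Release the roller at B. Primary structure: cantilever fixed at A.
Free-end deflection of the primary structure under the applied loading (downward +):
  UDL 4: wL⁴/(8EI) = 648/EI
  point load 21.5 at a = 5.4: Pa²(3L − a)/(6EI) = 1317/EI
  δ_0 = 1965/EI
Tip deflection under a unit load at B: L³/(3EI) = 72/EI.
The prop prevents deflection at B: R_B = δ_0/δ_{BB} = 1965/72 = 27.29 kN.
Vertical equilibrium: R_A = ΣP − R_B = 45.5 − 27.29 = 18.21 kN.

R_A = 18.21 kN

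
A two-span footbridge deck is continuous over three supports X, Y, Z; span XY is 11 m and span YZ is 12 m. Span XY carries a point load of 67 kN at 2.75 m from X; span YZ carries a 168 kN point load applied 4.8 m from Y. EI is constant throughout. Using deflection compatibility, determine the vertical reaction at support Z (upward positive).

Insert a hinge at Y; M_Y is the redundant, and each span becomes simply supported.
Discontinuity in slope at Y on the released structure — sum the simple-span end rotations:
  span XY: point load 67 at a = 2.75: Pab(L + a)/(6LEI) = 316.7/EI
  span YZ: point load 168 at a = 4.8: Pab(L + b)/(6LEI) = 1548/EI
  relative rotation θ_0 = (316.7 + 1548)/EI = 1865/EI
A unit hogging moment at Y produces rotation L₁/(3EI) + L₂/(3EI) = 7.667/EI.
Compatibility: M_Y·(L₁+L₂)/(3EI) = θ_0, giving M_Y = 243.3 kN·m (hogging).
Span YZ, ΣM about Z: R_Y^{YZ}·12 = 1210 + 243.3, so R_Y^{YZ} = 121.1 kN and R_Z = 168 − 121.1 = 46.93 kN.

R_Z = 46.93 kN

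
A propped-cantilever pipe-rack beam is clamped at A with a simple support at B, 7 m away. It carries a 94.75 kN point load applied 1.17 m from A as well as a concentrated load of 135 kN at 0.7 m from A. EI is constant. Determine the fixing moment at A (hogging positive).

M_A = 165.4 kN·m

Release the roller at B. Primary structure: cantilever fixed at A.
Deflection at B on the released cantilever, summing each load's contribution:
  point load 94.75 at a = 1.17: Pa²(3L − a)/(6EI) = 428.7/EI
  point load 135 at a = 0.7: Pa²(3L − a)/(6EI) = 223.8/EI
  δ_0 = 652.5/EI
Tip deflection under a unit load at B: L³/(3EI) = 114.3/EI.
Compatibility at B: δ_0 − R_B·δ_{BB} = 0, so R_B = 652.5/114.3 = 5.707 kN.
Moment equilibrium about A: M_A = Σ(load moments about A) − R_B·L = 205.4 − 5.707×7 = 165.4 kN·m.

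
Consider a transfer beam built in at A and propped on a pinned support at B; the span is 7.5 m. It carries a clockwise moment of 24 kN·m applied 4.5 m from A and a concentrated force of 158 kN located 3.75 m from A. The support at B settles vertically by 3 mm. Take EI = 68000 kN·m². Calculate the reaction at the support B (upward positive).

R_B = 51.96 kN

Choose R_B as the redundant. The primary structure is the cantilever fixed at A.
Deflection at B on the released cantilever, summing each load's contribution:
  clockwise couple 24 at a = 4.5: M₀a(2L − a)/(2EI) = 567/EI
  point load 158 at a = 3.75: Pa²(3L − a)/(6EI) = 6943/EI
  δ_0 = 7510/EI
Flexibility coefficient — unit upward force at B: δ_{BB} = L³/(3EI) = 140.6/EI.
With EI = 68000 kN·m²: δ_0 = 0.11045 m and δ_{BB} = 0.002068 m/kN.
Compatibility — the beam at B must follow the support down by 0.003 m: δ_0 − R_B·δ_{BB} = 0.003, so R_B = (0.11045 − 0.003)/0.002068 = 51.96 kN.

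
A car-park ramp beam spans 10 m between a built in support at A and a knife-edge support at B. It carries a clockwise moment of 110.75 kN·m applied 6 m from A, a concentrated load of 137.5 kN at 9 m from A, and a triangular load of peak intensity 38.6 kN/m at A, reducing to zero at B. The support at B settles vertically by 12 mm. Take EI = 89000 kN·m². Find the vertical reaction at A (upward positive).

R_A = 164.2 kN

Take the reaction at B as the redundant and release it; the primary structure is a cantilever fixed at A.
Downward deflection at the released point B due to the loads:
  clockwise couple 110.75 at a = 6: M₀a(2L − a)/(2EI) = 4652/EI
  point load 137.5 at a = 9: Pa²(3L − a)/(6EI) = 38981/EI
  triangular load, peak 38.6 at the fixed end: w₀L⁴/(30EI) = 12867/EI
  δ_0 = 56499/EI
Flexibility coefficient — unit upward force at B: δ_{BB} = L³/(3EI) = 333.3/EI.
With EI = 89000 kN·m²: δ_0 = 0.63482 m and δ_{BB} = 0.003745 m/kN.
Compatibility — the beam at B must follow the support down by 0.012 m: δ_0 − R_B·δ_{BB} = 0.012, so R_B = (0.63482 − 0.012)/0.003745 = 166.3 kN.
Vertical equilibrium: R_A = ΣP − R_B = 330.5 − 166.3 = 164.2 kN.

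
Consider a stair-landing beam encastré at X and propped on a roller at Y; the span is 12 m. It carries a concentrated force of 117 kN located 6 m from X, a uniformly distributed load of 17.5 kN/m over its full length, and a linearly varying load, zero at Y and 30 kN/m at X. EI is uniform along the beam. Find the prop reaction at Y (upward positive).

R_Y = 151.3 kN

Take the reaction at Y as the redundant and release it; the primary structure is a cantilever fixed at X.
Deflection at Y on the released cantilever, summing each load's contribution:
  point load 117 at a = 6: Pa²(3L − a)/(6EI) = 21060/EI
  UDL 17.5: wL⁴/(8EI) = 45360/EI
  triangular load, peak 30 at the fixed end: w₀L⁴/(30EI) = 20736/EI
  δ_0 = 87156/EI
Tip deflection under a unit load at Y: L³/(3EI) = 576/EI.
The prop prevents deflection at Y: R_Y = δ_0/δ_{YY} = 87156/576 = 151.3 kN.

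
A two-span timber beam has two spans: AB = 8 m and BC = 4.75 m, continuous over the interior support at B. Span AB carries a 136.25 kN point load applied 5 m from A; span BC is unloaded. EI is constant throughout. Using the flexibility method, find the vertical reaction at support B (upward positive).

R_B = 128.9 kN

Insert a hinge at B; M_B is the redundant, and each span becomes simply supported.
End slopes at the hinge B, treating each span as simply supported:
  span AB: point load 136.25 at a = 5: Pab(L + a)/(6LEI) = 553.5/EI
  relative rotation θ_0 = (553.5 + 0)/EI = 553.5/EI
A unit hogging moment at B produces rotation L₁/(3EI) + L₂/(3EI) = 4.25/EI.
Slope continuity at B: θ_0 = M_B·4.25/EI, so M_B = 553.5/4.25 = 130.2 kN·m (hogging).
Span AB, ΣM about A with M_B applied at B: R_B^{AB}·8 = 681.2 + 130.2, so R_B^{AB} = 101.4 kN and R_A = 136.2 − 101.4 = 34.81 kN.
Span BC, ΣM about C: R_B^{BC}·4.75 = 0 + 130.2, so R_B^{BC} = 27.42 kN and R_C = 0 − 27.42 = -27.42 kN.
R_B = 101.4 + 27.42 = 128.9 kN.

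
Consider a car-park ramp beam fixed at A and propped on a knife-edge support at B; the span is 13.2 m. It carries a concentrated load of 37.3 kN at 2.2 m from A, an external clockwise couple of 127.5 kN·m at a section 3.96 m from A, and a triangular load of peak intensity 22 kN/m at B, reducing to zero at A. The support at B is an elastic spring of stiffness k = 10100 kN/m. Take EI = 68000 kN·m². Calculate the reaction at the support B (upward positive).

R_B = 87.94 kN

Choose R_B as the redundant. The primary structure is the cantilever fixed at A.
Free-end deflection of the primary structure under the applied loading (downward +):
  point load 37.3 at a = 2.2: Pa²(3L − a)/(6EI) = 1125/EI
  clockwise couple 127.5 at a = 3.96: M₀a(2L − a)/(2EI) = 5665/EI
  triangular load, peak 22 at the free end: 11w₀L⁴/(120EI) = 61225/EI
  δ_0 = 68015/EI
Flexibility coefficient — unit upward force at B: δ_{BB} = L³/(3EI) = 766.7/EI.
With EI = 68000 kN·m²: δ_0 = 1.0002 m and δ_{BB} = 0.011274 m/kN.
Compatibility — the spring shortens by R_B/k under the reaction it provides: δ_0 − R_B·δ_{BB} = R_B/k. With 1/k = 0.000099 m/kN, R_B = δ_0 / (δ_{BB} + 1/k) = 1.0002 / (0.011274 + 0.000099) = 87.94 kN.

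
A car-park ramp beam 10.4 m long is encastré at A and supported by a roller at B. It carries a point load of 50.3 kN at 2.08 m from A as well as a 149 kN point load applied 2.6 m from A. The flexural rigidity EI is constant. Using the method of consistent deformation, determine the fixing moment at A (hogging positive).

M_A = 329.6 kN·m

Choose R_B as the redundant. The primary structure is the cantilever fixed at A.
Primary-structure tip deflection at B by superposition:
  point load 50.3 at a = 2.08: Pa²(3L − a)/(6EI) = 1056/EI
  point load 149 at a = 2.6: Pa²(3L − a)/(6EI) = 4801/EI
  δ_0 = 5857/EI
Tip deflection under a unit load at B: L³/(3EI) = 375/EI.
Compatibility at B: δ_0 − R_B·δ_{BB} = 0, so R_B = 5857/375 = 15.62 kN.
Moment equilibrium about A: M_A = Σ(load moments about A) − R_B·L = 492 − 15.62×10.4 = 329.6 kN·m.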